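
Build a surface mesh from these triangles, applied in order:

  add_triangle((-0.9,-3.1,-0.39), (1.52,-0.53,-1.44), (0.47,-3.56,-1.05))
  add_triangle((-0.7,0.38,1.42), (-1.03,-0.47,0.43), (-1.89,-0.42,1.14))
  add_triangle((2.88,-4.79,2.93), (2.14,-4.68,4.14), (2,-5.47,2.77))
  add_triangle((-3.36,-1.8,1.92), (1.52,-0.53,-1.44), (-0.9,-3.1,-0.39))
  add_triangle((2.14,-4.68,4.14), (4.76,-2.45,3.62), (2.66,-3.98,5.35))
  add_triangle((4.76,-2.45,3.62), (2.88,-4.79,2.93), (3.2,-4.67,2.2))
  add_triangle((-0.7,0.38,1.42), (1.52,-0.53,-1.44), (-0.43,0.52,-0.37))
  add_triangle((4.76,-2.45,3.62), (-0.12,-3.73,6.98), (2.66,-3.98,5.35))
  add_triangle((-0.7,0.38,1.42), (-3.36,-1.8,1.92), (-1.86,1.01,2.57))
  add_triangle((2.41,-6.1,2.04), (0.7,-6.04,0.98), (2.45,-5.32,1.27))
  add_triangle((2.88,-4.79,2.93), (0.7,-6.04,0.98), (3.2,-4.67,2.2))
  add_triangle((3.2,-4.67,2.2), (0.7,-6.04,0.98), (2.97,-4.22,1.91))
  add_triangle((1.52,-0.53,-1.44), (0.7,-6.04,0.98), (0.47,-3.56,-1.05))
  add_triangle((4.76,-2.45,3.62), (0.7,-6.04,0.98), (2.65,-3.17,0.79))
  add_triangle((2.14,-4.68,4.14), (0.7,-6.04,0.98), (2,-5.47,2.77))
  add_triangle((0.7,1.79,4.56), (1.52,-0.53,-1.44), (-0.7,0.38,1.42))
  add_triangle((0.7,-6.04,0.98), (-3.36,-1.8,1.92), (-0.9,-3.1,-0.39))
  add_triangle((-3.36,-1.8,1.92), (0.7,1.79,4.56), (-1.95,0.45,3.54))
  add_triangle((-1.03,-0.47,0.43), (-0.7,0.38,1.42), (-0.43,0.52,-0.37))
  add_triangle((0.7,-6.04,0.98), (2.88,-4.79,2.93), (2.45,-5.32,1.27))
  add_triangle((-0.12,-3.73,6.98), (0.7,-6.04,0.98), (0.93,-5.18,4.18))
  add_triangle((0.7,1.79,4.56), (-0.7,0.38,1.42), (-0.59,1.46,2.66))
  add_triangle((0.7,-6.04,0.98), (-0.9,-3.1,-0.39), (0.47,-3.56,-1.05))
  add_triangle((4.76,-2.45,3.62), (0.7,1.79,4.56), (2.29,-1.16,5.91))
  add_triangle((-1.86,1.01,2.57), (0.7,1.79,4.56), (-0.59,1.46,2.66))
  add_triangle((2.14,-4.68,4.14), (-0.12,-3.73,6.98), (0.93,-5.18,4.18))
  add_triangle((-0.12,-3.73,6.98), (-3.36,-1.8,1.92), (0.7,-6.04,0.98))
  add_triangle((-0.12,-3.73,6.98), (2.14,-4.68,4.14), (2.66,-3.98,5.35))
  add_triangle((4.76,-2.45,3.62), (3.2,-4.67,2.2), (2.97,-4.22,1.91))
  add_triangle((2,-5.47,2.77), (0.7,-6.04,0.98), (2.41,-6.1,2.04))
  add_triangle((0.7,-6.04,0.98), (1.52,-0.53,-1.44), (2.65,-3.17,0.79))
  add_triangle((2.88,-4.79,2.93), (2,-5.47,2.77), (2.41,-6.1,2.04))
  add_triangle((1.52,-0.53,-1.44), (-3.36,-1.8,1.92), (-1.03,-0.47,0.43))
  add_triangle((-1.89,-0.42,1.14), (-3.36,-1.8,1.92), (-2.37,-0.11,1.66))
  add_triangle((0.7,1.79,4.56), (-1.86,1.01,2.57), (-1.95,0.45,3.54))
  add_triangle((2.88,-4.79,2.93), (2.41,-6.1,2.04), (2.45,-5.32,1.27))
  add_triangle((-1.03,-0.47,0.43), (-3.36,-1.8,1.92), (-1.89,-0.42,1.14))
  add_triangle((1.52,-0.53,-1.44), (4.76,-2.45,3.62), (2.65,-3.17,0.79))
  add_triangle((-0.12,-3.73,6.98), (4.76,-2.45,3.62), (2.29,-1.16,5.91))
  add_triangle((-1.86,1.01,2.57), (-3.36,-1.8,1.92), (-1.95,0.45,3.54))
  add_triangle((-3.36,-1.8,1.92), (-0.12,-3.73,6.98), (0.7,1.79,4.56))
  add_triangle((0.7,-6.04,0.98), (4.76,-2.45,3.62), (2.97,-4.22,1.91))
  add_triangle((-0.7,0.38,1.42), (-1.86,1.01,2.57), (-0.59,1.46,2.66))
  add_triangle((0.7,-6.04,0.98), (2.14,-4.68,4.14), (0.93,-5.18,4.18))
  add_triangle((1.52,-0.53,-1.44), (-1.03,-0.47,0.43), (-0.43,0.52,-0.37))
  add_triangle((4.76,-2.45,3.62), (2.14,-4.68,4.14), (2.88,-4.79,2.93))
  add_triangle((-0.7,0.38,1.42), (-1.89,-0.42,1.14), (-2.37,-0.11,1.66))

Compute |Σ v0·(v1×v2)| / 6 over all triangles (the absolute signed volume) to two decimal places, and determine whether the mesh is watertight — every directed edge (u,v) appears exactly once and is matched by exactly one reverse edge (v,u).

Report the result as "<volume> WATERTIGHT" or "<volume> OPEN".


Per-triangle v0·(v1×v2)/6:
  t1: +0.5461
  t2: -0.0435
  t3: +1.6241
  t4: +0.1570
  t5: +4.2412
  t6: +2.3871
  t7: +0.0977
  t8: +4.6385
  t9: -0.5089
  t10: +1.2410
  t11: +2.3865
  t12: +0.3225
  t13: +2.3016
  t14: +6.1626
  t15: +1.6214
  t16: -0.2101
  t17: +5.2716
  t18: +2.2294
  t19: +0.2046
  t20: -3.0213
  t21: +3.9723
  t22: -0.4247
  t23: +2.1149
  t24: +7.0513
  t25: +0.7116
  t26: +4.7028
  t27: +21.9958
  t28: +5.0164
  t29: +0.3375
  t30: +1.7830
  t31: +3.9112
  t32: +1.1620
  t33: +0.1455
  t34: +0.0625
  t35: +1.6122
  t36: +0.9813
  t37: +0.0554
  t38: +3.9648
  t39: +12.6440
  t40: +1.4641
  t41: +15.6585
  t42: -2.5270
  t43: -0.1600
  t44: +4.2489
  t45: +0.2145
  t46: +4.4929
  t47: -0.0921
Σ = +126.7486 → |volume| = 126.75

Directed edges: 141 total; 9 unmatched, e.g. (-0.7,0.38,1.42)→(-3.36,-1.8,1.92) → open.

126.75 OPEN


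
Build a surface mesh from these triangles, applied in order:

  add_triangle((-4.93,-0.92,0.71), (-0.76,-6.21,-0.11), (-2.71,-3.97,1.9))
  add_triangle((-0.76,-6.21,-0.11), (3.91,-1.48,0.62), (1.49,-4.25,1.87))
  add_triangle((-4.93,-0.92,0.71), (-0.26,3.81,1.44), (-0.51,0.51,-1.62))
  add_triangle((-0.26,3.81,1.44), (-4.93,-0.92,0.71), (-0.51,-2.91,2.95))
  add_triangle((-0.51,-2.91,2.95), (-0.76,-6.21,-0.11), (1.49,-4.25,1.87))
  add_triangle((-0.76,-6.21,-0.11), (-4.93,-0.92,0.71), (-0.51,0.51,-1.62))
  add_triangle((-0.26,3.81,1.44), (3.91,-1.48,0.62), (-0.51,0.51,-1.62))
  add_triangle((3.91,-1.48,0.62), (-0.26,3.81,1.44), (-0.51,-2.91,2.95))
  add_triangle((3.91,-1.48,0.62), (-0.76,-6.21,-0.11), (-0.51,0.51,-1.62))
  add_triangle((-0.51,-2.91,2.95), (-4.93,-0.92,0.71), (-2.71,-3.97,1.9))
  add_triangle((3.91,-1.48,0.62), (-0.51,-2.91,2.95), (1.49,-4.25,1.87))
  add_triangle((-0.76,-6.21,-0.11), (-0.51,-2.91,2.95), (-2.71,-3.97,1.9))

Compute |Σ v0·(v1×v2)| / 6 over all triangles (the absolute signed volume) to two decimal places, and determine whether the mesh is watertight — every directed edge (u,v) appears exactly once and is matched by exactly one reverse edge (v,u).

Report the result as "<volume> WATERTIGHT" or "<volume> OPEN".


Per-triangle v0·(v1×v2)/6:
  t1: +8.1521
  t2: +6.8925
  t3: +6.0664
  t4: +12.3638
  t5: +6.5545
  t6: +8.5527
  t7: +4.0287
  t8: +10.3261
  t9: +6.5150
  t10: +4.6963
  t11: +3.9766
  t12: +6.5957
Σ = +84.7203 → |volume| = 84.72

Directed edges: 36 total, each appears once with its reverse present → watertight.

84.72 WATERTIGHT


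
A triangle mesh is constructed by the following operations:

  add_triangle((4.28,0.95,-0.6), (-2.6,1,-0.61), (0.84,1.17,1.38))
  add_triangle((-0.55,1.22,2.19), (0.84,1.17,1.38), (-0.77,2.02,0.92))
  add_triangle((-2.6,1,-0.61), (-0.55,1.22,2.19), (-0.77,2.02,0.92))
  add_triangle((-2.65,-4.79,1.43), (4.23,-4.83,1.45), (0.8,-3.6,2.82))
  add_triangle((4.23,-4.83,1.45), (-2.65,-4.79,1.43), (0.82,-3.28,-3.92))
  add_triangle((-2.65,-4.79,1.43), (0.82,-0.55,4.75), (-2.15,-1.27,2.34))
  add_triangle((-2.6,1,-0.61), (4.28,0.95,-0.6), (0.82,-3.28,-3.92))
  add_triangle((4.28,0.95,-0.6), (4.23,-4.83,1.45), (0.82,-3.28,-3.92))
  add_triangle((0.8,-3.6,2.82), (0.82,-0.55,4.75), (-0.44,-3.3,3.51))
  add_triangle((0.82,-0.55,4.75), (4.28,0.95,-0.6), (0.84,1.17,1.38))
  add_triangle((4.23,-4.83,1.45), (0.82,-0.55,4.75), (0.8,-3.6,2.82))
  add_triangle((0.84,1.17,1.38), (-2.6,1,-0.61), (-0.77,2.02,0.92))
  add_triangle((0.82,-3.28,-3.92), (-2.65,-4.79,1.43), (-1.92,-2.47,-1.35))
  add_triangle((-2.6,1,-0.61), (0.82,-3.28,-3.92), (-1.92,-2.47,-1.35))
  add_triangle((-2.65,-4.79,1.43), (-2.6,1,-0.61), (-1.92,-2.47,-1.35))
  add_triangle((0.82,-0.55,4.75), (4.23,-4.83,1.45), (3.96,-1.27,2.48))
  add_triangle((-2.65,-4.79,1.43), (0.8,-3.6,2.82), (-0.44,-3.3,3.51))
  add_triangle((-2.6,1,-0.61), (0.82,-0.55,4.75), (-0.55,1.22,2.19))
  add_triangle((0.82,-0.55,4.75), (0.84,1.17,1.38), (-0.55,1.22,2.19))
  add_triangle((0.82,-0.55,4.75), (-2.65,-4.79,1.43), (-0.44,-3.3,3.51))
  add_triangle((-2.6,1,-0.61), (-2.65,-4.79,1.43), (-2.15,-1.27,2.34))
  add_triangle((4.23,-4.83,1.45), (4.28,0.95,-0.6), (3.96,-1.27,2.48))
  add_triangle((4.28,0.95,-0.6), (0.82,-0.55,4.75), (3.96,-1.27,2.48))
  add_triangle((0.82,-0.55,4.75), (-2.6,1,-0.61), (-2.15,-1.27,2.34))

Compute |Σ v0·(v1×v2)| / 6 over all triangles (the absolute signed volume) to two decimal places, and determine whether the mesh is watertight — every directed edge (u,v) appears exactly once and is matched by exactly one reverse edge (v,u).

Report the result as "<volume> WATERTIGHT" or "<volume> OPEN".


Per-triangle v0·(v1×v2)/6:
  t1: +2.3687
  t2: +0.7318
  t3: +1.2513
  t4: +9.5988
  t5: +27.0126
  t6: +7.0589
  t7: +6.6872
  t8: +20.7036
  t9: +3.4280
  t10: +4.1953
  t11: +9.1575
  t12: -0.1715
  t13: +6.5553
  t14: +4.5620
  t15: +5.1170
  t16: +9.9390
  t17: +3.6963
  t18: +2.2274
  t19: +1.6790
  t20: +2.8068
  t21: +5.2960
  t22: +9.3583
  t23: +5.8728
  t24: +3.8522
Σ = +152.9844 → |volume| = 152.98

Directed edges: 72 total, each appears once with its reverse present → watertight.

152.98 WATERTIGHT


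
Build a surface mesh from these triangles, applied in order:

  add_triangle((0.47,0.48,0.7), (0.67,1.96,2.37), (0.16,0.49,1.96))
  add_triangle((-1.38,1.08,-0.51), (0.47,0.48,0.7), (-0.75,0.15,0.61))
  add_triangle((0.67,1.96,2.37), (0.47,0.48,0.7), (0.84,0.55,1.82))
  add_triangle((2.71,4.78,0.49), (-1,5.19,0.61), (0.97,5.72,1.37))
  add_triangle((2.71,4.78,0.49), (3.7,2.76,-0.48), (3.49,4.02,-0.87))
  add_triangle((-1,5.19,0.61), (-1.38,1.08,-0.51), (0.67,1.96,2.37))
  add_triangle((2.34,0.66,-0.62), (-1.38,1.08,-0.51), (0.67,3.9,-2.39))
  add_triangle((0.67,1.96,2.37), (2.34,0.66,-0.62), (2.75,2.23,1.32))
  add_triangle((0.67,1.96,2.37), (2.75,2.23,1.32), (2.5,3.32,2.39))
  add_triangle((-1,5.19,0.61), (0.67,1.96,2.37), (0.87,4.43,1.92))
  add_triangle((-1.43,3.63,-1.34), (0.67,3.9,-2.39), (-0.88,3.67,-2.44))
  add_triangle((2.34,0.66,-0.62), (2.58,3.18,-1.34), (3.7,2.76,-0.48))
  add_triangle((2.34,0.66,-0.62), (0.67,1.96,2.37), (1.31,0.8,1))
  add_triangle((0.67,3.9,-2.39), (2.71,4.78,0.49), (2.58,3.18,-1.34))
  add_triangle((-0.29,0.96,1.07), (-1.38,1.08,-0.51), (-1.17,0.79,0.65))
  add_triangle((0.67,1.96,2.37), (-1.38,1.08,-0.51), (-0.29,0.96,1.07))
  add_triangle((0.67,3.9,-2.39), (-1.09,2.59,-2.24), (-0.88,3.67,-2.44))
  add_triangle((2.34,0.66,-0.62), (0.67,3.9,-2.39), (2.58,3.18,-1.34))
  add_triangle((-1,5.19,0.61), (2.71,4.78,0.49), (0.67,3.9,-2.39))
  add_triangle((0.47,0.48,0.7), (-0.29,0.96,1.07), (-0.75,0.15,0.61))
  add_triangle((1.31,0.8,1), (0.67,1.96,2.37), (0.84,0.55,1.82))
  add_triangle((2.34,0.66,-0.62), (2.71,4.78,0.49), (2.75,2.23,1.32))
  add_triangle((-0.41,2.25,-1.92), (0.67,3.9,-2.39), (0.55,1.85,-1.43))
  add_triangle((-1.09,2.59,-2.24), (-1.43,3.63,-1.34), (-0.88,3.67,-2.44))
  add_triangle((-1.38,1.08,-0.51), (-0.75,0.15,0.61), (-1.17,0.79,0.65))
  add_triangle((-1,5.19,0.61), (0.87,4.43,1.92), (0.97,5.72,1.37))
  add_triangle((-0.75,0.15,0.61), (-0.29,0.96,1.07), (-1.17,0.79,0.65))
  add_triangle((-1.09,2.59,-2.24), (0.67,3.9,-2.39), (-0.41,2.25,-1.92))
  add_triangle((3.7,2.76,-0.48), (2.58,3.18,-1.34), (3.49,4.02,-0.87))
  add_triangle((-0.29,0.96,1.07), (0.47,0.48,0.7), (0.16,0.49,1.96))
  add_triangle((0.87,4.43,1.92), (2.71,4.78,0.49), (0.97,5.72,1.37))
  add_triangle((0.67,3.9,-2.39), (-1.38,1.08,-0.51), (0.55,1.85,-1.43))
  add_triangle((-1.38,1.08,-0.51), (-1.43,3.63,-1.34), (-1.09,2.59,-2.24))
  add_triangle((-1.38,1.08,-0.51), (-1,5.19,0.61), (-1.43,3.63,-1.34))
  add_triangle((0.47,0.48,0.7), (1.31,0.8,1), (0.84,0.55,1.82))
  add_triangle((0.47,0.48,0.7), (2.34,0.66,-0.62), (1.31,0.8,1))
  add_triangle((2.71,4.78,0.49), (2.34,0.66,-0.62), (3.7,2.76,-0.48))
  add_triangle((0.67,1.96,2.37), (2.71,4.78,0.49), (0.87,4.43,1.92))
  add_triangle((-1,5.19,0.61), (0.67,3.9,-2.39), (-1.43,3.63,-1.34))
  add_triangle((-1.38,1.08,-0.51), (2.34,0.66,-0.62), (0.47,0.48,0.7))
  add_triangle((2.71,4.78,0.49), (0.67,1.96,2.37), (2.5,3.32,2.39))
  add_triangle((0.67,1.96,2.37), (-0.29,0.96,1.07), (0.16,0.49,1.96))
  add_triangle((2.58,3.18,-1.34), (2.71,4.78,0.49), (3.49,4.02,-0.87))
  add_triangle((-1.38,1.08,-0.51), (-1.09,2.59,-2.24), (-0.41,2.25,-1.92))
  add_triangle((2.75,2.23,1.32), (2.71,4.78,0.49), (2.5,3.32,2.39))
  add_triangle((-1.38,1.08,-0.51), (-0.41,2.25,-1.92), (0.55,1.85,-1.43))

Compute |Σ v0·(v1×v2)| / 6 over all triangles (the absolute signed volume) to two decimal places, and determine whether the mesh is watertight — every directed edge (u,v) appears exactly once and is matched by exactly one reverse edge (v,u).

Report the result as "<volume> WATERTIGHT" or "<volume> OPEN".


44.42 WATERTIGHT

Per-triangle v0·(v1×v2)/6:
  t1: +0.1370
  t2: -0.2259
  t3: -0.0899
  t4: +2.3201
  t5: +1.4450
  t6: +1.5917
  t7: -0.0004
  t8: +0.0300
  t9: +0.4410
  t10: +1.9219
  t11: +1.1233
  t12: +0.9179
  t13: +0.5027
  t14: +3.7725
  t15: +0.2165
  t16: +0.3148
  t17: +0.4504
  t18: +1.1660
  t19: +8.8579
  t20: +0.0622
  t21: +0.3841
  t22: +2.5232
  t23: +0.2351
  t24: +0.4852
  t25: +0.0831
  t26: +1.4679
  t27: +0.0920
  t28: +0.2019
  t29: +0.5552
  t30: -0.1310
  t31: +1.6295
  t32: -0.2786
  t33: +0.7368
  t34: +1.3883
  t35: -0.0469
  t36: -0.0441
  t37: +0.0251
  t38: +2.3214
  t39: +3.9722
  t40: -0.5911
  t41: +1.7879
  t42: +0.2764
  t43: +0.8134
  t44: -0.1086
  t45: +1.8889
  t46: -0.2029
Σ = +44.4191 → |volume| = 44.42

Directed edges: 138 total, each appears once with its reverse present → watertight.


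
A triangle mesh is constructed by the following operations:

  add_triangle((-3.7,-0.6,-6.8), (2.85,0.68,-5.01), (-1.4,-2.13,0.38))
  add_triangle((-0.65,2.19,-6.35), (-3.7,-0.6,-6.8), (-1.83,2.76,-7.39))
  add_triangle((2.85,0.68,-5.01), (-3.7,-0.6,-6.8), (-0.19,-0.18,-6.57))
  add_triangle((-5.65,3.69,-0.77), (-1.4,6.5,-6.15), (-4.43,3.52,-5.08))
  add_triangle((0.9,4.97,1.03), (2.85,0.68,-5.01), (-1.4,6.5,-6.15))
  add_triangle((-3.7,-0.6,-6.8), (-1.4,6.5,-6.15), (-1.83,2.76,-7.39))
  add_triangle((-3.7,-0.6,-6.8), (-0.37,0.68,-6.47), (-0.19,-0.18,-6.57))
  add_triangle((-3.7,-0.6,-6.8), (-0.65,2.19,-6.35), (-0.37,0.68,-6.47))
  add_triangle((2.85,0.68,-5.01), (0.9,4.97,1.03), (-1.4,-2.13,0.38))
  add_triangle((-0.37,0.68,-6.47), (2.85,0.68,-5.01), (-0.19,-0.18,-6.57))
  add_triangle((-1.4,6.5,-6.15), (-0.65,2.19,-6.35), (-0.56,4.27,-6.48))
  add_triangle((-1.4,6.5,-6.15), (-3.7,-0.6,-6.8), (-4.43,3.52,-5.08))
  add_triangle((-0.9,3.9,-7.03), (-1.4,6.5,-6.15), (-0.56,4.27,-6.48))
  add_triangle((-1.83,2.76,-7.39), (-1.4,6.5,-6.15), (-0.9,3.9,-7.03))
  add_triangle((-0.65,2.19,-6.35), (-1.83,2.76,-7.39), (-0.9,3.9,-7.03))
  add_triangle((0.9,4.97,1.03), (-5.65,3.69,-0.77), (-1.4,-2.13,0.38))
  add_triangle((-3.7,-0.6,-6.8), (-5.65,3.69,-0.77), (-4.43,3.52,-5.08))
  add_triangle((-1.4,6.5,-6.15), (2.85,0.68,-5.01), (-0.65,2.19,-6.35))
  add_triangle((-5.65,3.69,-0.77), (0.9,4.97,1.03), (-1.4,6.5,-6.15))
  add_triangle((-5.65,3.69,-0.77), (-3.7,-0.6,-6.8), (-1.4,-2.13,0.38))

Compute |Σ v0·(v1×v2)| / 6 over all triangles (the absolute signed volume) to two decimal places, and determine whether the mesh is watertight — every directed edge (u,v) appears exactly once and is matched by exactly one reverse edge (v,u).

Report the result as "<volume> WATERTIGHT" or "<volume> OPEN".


201.05 OPEN

Per-triangle v0·(v1×v2)/6:
  t1: +11.6292
  t2: +4.0181
  t3: -1.7785
  t4: +20.0272
  t5: +27.9295
  t6: +9.9616
  t7: +3.3714
  t8: +5.8432
  t9: -2.4722
  t10: +2.9750
  t11: -2.1383
  t12: +22.0498
  t13: +1.4601
  t14: +4.1600
  t15: +1.6360
  t16: +5.5884
  t17: +16.4307
  t18: +14.7303
  t19: +35.9605
  t20: +19.6697
Σ = +201.0517 → |volume| = 201.05

Directed edges: 60 total; 6 unmatched, e.g. (-0.65,2.19,-6.35)→(-0.37,0.68,-6.47) → open.


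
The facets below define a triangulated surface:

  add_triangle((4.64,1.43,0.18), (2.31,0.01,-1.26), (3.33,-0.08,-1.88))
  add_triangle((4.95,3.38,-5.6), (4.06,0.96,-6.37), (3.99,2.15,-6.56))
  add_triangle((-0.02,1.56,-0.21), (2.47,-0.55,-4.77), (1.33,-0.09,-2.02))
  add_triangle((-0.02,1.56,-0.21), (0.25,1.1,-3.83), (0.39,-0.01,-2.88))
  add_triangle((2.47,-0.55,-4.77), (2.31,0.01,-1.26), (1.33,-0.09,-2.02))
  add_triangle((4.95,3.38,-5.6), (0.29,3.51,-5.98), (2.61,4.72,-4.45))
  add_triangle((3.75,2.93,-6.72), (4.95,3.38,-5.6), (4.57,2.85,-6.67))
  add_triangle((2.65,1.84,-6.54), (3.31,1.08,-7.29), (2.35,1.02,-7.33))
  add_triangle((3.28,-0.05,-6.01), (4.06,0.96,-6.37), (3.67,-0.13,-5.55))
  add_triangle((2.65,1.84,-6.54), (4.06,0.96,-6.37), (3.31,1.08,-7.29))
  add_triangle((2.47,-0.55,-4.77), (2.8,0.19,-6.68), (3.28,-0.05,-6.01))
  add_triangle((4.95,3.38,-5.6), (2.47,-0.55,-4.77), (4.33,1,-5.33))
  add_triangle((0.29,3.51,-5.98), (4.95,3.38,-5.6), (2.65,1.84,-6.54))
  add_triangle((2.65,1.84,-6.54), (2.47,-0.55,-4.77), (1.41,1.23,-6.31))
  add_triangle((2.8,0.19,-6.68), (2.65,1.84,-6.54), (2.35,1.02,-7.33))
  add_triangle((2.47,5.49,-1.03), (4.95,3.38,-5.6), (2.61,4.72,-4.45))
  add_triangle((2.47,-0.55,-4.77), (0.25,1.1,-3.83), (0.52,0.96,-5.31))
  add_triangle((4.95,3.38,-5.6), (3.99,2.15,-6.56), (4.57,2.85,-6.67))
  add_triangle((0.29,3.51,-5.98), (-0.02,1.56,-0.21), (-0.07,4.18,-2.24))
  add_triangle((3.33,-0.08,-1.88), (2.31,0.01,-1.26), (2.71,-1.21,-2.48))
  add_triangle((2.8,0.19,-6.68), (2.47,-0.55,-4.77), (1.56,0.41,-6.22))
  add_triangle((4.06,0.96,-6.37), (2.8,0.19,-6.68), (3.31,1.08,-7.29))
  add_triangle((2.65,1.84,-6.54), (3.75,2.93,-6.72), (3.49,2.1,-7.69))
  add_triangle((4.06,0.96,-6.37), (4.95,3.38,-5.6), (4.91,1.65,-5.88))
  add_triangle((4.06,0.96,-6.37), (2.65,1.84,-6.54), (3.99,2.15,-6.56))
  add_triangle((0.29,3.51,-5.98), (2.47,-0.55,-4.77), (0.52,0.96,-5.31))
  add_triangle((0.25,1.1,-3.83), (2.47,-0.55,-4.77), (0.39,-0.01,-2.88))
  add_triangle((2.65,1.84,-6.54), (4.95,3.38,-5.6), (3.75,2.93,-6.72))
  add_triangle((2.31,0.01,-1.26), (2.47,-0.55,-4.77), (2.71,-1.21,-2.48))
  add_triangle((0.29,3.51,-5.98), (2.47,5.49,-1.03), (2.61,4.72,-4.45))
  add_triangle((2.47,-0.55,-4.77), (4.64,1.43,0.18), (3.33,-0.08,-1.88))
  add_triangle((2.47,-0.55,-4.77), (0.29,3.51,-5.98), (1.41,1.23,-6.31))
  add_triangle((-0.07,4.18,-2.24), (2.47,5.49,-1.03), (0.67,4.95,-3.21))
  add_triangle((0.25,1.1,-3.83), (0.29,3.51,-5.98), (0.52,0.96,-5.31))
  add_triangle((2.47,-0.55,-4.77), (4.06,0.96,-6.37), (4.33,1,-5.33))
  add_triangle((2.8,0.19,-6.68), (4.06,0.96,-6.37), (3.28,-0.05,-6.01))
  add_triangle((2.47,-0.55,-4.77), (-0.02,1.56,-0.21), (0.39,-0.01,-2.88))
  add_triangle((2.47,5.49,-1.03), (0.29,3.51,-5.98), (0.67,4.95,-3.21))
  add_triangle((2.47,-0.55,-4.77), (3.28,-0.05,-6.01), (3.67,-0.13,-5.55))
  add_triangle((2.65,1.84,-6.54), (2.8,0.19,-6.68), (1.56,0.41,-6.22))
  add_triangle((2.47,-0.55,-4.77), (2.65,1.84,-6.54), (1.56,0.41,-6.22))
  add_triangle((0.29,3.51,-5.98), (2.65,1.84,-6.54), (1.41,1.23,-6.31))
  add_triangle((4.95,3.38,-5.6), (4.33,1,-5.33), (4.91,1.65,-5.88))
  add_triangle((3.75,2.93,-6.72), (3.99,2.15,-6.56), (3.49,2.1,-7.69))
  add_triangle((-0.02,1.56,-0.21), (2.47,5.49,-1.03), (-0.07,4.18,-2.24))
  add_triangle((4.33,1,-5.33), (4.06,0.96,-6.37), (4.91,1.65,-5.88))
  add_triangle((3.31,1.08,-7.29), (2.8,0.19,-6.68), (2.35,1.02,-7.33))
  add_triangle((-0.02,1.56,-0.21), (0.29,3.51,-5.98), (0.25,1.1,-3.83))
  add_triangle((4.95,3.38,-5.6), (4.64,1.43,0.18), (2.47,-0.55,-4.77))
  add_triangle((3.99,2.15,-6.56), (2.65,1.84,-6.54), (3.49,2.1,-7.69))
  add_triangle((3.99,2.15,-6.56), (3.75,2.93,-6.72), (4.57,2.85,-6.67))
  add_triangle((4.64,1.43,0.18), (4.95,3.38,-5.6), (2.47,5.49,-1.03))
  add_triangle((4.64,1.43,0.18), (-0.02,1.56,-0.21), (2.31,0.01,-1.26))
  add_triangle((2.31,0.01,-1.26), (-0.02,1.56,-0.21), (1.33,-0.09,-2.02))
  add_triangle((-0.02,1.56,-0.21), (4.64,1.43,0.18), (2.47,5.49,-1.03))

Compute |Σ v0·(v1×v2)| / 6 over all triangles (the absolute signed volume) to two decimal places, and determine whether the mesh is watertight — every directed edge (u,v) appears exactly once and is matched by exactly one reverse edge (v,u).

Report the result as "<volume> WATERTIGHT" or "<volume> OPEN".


Per-triangle v0·(v1×v2)/6:
  t1: -0.0640
  t2: +2.2170
  t3: -0.3723
  t4: -0.1754
  t5: -0.1533
  t6: +9.6074
  t7: +1.0100
  t8: +1.0609
  t9: +0.6995
  t10: +1.2422
  t11: +0.4651
  t12: -2.3931
  t13: +9.5359
  t14: +2.6843
  t15: -1.2478
  t16: +8.9744
  t17: -0.5661
  t18: +0.2542
  t19: -0.1696
  t20: -0.0065
  t21: +0.6773
  t22: +1.1299
  t23: +0.4949
  t24: +2.0097
  t25: +1.6988
  t26: +3.9358
  t27: +0.9060
  t28: -1.0171
  t29: -1.3937
  t30: +6.5731
  t31: +2.1254
  t32: -1.8335
  t33: +1.9977
  t34: +0.1622
  t35: +1.1376
  t36: +1.0016
  t37: -1.3541
  t38: +4.8905
  t39: +0.3389
  t40: +1.9046
  t41: -2.7651
  t42: +3.5523
  t43: -0.0810
  t44: +1.0995
  t45: +1.1091
  t46: +0.5137
  t47: +0.9317
  t48: -0.0575
  t49: +12.8514
  t50: -0.2163
  t51: +0.6530
  t52: +19.5664
  t53: -1.7482
  t54: -0.7857
  t55: +0.5984
Σ = +93.2101 → |volume| = 93.21

Directed edges: 165 total; 9 unmatched, e.g. (4.06,0.96,-6.37)→(3.67,-0.13,-5.55) → open.

93.21 OPEN


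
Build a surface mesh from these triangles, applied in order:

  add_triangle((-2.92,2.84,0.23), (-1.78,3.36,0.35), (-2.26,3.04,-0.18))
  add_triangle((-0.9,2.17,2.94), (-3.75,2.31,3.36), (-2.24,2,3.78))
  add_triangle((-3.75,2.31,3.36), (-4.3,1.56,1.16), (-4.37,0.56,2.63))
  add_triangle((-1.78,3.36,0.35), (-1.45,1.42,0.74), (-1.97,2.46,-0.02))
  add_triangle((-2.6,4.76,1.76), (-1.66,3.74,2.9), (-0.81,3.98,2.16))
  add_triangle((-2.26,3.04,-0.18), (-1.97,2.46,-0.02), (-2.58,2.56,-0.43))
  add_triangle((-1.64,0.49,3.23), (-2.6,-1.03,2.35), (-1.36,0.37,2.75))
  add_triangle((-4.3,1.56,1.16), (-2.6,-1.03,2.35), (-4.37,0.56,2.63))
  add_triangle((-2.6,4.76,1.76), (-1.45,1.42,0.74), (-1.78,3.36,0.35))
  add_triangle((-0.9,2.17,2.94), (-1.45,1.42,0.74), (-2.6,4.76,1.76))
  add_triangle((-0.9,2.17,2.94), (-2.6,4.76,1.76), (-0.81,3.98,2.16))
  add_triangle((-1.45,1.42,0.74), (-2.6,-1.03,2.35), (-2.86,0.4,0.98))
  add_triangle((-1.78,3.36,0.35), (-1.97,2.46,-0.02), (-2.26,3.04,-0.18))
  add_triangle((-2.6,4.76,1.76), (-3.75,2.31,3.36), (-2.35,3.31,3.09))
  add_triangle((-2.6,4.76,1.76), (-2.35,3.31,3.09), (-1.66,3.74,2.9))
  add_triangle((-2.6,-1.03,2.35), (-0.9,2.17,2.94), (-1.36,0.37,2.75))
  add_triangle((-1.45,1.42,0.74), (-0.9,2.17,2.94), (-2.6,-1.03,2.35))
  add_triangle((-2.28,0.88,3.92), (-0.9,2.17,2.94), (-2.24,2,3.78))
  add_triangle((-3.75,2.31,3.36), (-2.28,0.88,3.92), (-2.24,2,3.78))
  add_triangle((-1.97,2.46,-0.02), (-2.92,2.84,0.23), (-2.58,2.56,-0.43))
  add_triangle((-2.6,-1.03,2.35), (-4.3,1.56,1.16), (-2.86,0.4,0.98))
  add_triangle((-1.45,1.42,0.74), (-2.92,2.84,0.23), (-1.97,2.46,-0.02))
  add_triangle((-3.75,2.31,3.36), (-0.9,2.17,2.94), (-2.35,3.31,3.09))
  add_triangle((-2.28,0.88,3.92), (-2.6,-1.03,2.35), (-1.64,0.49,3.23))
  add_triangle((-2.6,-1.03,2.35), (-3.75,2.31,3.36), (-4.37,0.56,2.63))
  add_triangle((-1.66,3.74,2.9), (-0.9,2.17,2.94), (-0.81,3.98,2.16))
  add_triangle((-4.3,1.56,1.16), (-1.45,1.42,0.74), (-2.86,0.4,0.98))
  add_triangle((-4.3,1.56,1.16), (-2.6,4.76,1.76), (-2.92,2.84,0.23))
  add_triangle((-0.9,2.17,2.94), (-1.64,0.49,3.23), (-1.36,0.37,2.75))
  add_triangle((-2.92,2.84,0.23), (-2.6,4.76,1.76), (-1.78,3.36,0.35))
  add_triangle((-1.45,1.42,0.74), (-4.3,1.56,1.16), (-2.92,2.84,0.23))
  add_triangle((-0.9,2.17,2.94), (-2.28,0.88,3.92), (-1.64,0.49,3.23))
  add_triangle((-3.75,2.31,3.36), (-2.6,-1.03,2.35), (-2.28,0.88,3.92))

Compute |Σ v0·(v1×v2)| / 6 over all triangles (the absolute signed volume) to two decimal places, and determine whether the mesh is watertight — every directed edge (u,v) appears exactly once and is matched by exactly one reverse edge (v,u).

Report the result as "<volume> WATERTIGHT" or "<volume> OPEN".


14.83 OPEN

Per-triangle v0·(v1×v2)/6:
  t1: +0.3697
  t2: +0.9633
  t3: +2.7132
  t4: -0.3290
  t5: +1.4326
  t6: -0.0630
  t7: +0.0628
  t8: +0.8406
  t9: -0.4680
  t10: -1.1923
  t11: -2.1573
  t12: -1.0081
  t13: -0.0850
  t14: +2.6062
  t15: +1.2192
  t16: -0.8276
  t17: -2.4625
  t18: +0.6502
  t19: +1.3087
  t20: -0.1633
  t21: +0.4585
  t22: -0.1665
  t23: +1.4895
  t24: +0.4323
  t25: +2.1415
  t26: +0.7861
  t27: -0.2930
  t28: +2.8765
  t29: +0.0487
  t30: +1.0050
  t31: -0.8025
  t32: +0.3599
  t33: +3.0807
Σ = +14.8273 → |volume| = 14.83

Directed edges: 99 total; 9 unmatched, e.g. (-2.26,3.04,-0.18)→(-2.92,2.84,0.23) → open.


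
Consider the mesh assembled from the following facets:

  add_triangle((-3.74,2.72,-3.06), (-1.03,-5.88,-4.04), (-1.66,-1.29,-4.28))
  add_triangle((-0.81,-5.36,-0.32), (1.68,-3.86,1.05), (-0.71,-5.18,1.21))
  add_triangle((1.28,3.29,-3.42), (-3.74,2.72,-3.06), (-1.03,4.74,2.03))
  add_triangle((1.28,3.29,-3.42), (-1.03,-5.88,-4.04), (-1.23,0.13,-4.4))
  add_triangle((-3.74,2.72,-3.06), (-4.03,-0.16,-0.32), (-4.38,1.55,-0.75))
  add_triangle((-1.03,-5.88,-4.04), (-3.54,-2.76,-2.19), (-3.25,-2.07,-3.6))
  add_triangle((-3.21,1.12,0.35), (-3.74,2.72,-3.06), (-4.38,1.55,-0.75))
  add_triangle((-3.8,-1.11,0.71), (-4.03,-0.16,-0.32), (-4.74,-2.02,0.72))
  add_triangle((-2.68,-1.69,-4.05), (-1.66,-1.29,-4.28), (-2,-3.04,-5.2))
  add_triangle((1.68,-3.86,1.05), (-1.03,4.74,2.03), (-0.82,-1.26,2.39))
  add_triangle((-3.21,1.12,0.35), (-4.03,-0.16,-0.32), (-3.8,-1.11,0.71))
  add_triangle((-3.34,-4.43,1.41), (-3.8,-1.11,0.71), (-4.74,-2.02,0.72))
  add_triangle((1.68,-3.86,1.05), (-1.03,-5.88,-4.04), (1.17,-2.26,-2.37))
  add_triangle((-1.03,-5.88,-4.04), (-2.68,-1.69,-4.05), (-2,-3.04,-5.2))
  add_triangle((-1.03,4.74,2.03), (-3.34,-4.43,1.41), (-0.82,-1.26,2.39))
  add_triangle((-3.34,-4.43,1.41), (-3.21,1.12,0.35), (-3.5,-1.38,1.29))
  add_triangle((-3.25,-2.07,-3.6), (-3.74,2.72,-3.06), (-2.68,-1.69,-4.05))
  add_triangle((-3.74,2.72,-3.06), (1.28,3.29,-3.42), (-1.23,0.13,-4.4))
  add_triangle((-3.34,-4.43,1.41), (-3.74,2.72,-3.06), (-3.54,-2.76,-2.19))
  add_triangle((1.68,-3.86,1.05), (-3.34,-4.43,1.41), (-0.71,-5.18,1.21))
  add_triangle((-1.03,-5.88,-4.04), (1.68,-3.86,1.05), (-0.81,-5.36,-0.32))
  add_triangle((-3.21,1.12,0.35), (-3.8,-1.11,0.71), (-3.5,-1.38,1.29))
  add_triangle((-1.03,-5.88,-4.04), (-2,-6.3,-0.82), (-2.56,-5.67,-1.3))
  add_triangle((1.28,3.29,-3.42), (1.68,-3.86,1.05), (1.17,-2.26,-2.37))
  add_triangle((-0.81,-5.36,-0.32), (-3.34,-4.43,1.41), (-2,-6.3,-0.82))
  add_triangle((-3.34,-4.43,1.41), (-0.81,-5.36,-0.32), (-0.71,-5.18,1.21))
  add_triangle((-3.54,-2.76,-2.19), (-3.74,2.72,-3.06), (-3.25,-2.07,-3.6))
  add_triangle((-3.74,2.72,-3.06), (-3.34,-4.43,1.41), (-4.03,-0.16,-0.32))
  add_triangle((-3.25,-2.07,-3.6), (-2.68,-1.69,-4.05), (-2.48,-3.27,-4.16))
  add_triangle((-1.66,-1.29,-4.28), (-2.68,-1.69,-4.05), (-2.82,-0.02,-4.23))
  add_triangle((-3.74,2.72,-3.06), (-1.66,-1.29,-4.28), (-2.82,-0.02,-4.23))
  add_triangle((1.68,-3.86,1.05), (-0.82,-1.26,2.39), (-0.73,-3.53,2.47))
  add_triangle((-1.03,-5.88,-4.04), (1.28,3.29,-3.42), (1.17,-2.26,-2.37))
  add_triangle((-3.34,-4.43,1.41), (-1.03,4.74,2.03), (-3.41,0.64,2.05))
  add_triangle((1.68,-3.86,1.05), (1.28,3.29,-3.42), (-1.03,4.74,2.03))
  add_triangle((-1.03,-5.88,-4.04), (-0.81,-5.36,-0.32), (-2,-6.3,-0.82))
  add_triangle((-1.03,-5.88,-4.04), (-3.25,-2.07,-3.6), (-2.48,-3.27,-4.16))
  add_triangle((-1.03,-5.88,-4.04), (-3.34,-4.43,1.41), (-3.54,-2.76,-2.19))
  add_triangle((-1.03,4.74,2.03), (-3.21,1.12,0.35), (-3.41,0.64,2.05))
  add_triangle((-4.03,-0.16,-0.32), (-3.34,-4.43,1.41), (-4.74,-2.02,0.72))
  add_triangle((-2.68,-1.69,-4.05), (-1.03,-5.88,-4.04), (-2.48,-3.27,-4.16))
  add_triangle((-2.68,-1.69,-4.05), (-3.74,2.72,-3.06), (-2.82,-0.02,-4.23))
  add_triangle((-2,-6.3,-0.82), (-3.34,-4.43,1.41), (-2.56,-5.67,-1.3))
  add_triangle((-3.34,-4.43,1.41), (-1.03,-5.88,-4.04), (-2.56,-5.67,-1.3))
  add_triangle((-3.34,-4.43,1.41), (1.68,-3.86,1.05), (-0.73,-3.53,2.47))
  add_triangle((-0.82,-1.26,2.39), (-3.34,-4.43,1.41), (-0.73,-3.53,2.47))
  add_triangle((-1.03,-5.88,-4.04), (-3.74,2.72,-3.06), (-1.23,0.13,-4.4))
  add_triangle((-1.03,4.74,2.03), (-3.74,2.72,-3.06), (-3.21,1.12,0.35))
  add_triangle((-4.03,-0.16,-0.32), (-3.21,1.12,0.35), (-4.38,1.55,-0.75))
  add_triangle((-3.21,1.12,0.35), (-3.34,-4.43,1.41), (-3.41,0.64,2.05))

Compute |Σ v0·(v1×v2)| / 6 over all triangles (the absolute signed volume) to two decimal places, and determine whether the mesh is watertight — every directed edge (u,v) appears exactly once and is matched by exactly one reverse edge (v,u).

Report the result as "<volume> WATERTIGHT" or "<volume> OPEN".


Per-triangle v0·(v1×v2)/6:
  t1: -7.0964
  t2: +2.9885
  t3: +18.6713
  t4: +10.0699
  t5: +2.4243
  t6: +5.6923
  t7: +0.8890
  t8: +0.5385
  t9: +1.1709
  t10: +4.2827
  t11: +1.2374
  t12: +0.6787
  t13: +7.5681
  t14: +3.1143
  t15: +7.1002
  t16: -1.2638
  t17: +2.9985
  t18: +11.0577
  t19: +10.7553
  t20: +1.0655
  t21: +7.2969
  t22: +0.7723
  t23: +3.1069
  t24: +4.9047
  t25: +2.6265
  t26: +3.7334
  t27: +5.0808
  t28: +4.7477
  t29: +1.0031
  t30: +1.3878
  t31: +0.7787
  t32: +1.6559
  t33: +8.1535
  t34: +2.5096
  t35: +7.4693
  t36: +3.3974
  t37: +1.3435
  t38: +14.0787
  t39: +4.4971
  t40: +1.1035
  t41: +0.9295
  t42: +1.9640
  t43: +2.7264
  t44: -0.3162
  t45: +4.8180
  t46: +2.7071
  t47: +12.4992
  t48: +9.5790
  t49: +1.0374
  t50: +4.7161
Σ = +204.2507 → |volume| = 204.25

Directed edges: 150 total; 6 unmatched, e.g. (-1.03,-5.88,-4.04)→(-1.66,-1.29,-4.28) → open.

204.25 OPEN


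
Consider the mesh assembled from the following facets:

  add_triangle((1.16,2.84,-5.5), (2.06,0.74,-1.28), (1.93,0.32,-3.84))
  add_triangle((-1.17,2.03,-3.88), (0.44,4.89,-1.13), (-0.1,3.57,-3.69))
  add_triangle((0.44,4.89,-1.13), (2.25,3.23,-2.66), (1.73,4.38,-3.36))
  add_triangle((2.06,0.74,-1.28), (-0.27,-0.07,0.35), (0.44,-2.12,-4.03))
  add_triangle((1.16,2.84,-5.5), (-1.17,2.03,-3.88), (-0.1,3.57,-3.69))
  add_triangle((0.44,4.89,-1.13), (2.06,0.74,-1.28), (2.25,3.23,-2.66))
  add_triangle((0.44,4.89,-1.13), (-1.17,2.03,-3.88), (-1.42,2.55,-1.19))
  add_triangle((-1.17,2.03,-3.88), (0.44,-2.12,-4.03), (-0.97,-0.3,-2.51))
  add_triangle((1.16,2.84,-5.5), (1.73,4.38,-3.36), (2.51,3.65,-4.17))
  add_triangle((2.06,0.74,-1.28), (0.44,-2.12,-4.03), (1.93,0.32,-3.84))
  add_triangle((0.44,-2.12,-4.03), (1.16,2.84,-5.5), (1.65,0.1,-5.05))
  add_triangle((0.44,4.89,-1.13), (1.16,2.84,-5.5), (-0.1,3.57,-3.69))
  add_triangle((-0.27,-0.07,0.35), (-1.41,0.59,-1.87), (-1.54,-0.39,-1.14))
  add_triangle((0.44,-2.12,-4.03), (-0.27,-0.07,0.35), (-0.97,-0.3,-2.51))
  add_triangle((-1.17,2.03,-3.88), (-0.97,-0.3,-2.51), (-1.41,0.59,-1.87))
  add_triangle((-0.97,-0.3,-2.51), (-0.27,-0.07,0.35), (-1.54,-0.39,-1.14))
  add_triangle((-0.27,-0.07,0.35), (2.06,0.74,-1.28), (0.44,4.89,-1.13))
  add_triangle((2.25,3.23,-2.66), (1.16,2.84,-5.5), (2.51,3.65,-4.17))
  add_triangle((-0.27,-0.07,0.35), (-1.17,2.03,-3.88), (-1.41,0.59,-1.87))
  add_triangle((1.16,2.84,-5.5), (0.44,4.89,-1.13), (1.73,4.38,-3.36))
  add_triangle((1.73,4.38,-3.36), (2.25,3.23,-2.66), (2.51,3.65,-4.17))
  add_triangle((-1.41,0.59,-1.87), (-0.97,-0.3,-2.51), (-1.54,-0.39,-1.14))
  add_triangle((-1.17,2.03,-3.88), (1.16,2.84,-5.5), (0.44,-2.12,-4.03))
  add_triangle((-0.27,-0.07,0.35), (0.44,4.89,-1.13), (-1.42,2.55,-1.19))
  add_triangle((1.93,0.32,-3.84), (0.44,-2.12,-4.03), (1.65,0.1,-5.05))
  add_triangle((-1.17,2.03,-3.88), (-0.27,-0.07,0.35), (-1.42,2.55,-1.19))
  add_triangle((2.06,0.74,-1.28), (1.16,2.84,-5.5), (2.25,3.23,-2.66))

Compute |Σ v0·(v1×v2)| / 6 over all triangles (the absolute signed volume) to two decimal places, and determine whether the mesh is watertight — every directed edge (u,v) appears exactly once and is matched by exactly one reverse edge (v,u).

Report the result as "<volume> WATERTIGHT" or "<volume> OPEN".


47.06 OPEN

Per-triangle v0·(v1×v2)/6:
  t1: +2.8097
  t2: +1.9875
  t3: +1.6658
  t4: +0.1077
  t5: +3.0126
  t6: +1.3380
  t7: +3.9230
  t8: +2.3095
  t9: +2.5520
  t10: +1.5840
  t11: +3.1948
  t12: +3.7748
  t13: +0.1333
  t14: +0.3712
  t15: +0.8291
  t16: +0.0084
  t17: +0.3040
  t18: -0.4574
  t19: +0.1562
  t20: +3.5429
  t21: +0.8322
  t22: +0.4471
  t23: +7.6667
  t24: +0.5779
  t25: +1.0704
  t26: +0.3904
  t27: +2.9238
Σ = +47.0558 → |volume| = 47.06

Directed edges: 81 total; 3 unmatched, e.g. (1.93,0.32,-3.84)→(1.16,2.84,-5.5) → open.


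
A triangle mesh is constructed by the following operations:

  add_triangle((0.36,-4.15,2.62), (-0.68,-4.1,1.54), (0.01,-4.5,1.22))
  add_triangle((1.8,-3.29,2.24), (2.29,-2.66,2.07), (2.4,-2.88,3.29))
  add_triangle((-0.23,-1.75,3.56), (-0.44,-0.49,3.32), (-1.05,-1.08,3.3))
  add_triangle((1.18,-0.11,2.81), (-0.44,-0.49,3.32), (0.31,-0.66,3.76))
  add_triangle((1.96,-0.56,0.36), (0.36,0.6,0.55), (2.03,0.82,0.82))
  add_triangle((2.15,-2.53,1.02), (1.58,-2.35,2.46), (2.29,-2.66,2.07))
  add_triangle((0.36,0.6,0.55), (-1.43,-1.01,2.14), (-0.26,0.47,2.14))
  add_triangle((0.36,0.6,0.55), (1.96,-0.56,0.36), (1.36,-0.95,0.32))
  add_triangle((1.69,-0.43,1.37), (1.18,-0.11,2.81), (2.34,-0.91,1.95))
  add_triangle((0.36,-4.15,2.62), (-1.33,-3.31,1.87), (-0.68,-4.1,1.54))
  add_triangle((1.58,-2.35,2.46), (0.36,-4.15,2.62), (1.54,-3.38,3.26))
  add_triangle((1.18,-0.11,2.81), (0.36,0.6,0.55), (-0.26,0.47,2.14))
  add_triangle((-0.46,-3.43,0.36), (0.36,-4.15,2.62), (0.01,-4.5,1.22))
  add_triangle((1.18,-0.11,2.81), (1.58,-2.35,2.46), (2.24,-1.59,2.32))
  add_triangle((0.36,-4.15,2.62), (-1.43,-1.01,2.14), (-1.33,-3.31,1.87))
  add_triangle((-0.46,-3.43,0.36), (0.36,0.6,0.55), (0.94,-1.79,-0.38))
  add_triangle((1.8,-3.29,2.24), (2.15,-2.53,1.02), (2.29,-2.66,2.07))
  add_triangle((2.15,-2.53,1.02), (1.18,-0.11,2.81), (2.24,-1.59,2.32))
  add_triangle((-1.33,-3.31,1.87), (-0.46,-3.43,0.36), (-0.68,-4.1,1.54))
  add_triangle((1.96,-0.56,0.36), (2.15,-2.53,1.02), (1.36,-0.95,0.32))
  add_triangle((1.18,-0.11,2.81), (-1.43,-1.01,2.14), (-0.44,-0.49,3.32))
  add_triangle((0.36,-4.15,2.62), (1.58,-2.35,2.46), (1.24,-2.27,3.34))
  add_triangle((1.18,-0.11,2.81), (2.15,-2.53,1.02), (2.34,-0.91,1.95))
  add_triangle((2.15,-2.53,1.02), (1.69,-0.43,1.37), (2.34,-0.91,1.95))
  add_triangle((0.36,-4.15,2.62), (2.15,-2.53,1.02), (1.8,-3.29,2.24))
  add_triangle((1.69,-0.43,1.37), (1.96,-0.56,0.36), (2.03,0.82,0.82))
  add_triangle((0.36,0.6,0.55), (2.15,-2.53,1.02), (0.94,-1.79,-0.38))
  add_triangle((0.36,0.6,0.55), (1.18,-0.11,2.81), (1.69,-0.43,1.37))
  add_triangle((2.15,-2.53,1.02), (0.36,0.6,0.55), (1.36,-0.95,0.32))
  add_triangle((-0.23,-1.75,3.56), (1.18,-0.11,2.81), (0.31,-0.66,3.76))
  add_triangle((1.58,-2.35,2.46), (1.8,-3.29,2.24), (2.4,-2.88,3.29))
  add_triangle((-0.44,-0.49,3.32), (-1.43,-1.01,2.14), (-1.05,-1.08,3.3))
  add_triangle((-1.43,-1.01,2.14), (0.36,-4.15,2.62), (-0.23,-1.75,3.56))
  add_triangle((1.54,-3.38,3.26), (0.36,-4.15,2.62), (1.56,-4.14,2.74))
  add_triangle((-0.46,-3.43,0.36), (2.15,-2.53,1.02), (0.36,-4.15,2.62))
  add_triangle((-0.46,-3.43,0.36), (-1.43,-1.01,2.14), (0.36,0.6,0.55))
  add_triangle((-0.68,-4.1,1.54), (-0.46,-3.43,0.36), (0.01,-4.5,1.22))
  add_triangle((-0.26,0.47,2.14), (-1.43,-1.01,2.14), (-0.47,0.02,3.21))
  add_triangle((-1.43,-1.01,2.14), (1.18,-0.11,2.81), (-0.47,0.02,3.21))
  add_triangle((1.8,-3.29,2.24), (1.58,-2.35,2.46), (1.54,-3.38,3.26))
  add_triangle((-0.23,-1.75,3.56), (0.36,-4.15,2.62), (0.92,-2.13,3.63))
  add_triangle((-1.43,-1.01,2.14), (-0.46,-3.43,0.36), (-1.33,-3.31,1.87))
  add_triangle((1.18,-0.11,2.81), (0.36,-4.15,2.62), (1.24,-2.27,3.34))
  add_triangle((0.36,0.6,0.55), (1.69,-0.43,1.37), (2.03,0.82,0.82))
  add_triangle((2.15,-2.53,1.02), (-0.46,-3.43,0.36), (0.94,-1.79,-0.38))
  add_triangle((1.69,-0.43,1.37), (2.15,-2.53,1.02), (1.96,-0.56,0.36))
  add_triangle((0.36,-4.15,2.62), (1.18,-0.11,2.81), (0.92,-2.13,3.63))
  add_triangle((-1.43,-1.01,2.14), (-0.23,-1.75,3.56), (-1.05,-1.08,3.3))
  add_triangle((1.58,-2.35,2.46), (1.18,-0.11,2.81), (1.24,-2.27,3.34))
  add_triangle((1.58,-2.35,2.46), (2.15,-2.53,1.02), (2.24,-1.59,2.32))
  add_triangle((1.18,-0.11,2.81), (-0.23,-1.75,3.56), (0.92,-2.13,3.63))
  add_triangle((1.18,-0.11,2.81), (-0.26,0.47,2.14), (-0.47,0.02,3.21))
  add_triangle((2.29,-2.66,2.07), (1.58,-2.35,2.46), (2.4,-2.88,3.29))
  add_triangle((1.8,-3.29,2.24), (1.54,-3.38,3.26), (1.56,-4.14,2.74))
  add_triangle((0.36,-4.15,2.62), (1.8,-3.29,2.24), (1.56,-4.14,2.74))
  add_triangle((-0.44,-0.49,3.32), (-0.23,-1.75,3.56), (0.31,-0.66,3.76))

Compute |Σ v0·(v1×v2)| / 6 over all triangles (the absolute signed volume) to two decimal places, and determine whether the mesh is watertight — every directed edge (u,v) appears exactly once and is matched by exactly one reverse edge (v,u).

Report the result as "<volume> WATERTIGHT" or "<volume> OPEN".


26.27 WATERTIGHT

Per-triangle v0·(v1×v2)/6:
  t1: +0.8853
  t2: +0.4913
  t3: +0.4945
  t4: +0.2265
  t5: -0.1186
  t6: -0.1943
  t7: -0.0253
  t8: -0.1049
  t9: +0.1671
  t10: +1.0153
  t11: -0.2299
  t12: +0.3707
  t13: -0.3743
  t14: +0.9520
  t15: +1.9110
  t16: -0.5043
  t17: +0.4303
  t18: -0.2673
  t19: +0.4488
  t20: +0.0707
  t21: -0.4030
  t22: +1.1106
  t23: +1.1017
  t24: +0.0937
  t25: +0.8223
  t26: +0.4769
  t27: +0.2100
  t28: +0.3472
  t29: -0.2077
  t30: +0.5429
  t31: +0.1742
  t32: +0.1408
  t33: +2.1804
  t34: +0.8264
  t35: +2.7132
  t36: -0.7787
  t37: +0.4448
  t38: +0.2436
  t39: +0.9475
  t40: +0.3005
  t41: +1.8520
  t42: +0.0965
  t43: +0.4335
  t44: +0.2580
  t45: +1.3171
  t46: +0.6739
  t47: +0.4564
  t48: +0.3947
  t49: +0.7196
  t50: +0.8621
  t51: +1.1501
  t52: +0.3925
  t53: -0.1838
  t54: +0.3840
  t55: -0.0030
  t56: +0.5337
Σ = +26.2695 → |volume| = 26.27

Directed edges: 168 total, each appears once with its reverse present → watertight.


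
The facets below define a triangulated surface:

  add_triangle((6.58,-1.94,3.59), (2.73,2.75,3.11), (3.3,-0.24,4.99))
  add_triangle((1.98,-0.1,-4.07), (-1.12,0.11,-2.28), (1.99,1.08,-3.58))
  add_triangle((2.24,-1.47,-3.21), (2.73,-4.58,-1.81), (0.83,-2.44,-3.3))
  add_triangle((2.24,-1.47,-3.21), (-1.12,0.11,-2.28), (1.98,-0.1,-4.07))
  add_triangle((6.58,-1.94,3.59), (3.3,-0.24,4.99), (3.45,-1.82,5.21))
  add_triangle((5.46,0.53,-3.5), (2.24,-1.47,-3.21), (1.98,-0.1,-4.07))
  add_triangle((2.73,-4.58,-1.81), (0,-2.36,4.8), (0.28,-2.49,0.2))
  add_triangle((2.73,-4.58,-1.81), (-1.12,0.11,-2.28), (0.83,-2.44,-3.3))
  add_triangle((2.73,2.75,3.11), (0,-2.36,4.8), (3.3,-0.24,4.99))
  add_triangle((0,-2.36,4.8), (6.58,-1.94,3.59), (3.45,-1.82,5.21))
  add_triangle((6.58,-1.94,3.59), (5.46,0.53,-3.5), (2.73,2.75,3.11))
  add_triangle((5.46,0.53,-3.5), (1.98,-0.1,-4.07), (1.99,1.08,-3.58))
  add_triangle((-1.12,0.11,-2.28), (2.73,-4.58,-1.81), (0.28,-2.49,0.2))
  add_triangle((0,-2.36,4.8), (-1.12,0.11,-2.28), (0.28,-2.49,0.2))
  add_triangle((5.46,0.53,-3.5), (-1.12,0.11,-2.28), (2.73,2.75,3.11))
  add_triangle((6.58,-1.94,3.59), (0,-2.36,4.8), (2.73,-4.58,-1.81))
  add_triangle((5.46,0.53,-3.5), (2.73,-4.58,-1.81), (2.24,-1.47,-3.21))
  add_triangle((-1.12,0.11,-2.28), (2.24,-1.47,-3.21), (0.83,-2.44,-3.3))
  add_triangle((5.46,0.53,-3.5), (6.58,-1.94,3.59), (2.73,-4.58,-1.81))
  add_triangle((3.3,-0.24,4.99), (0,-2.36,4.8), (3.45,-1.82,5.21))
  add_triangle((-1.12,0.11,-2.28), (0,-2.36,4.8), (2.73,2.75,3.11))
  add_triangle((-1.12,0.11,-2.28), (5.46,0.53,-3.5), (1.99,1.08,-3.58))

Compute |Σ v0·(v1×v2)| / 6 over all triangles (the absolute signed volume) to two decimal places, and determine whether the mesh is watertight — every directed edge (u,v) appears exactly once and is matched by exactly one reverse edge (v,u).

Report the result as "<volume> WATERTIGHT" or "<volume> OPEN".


Per-triangle v0·(v1×v2)/6:
  t1: +11.1320
  t2: +1.7941
  t3: +3.6846
  t4: +2.0272
  t5: +5.4830
  t6: +3.8290
  t7: +3.9981
  t8: +0.7725
  t9: +6.4627
  t10: +4.3865
  t11: +29.0611
  t12: +2.8730
  t13: +3.0888
  t14: +2.3694
  t15: +7.7467
  t16: +28.4116
  t17: +7.7298
  t18: +2.2565
  t19: +34.5657
  t20: +4.1513
  t21: +1.6260
  t22: -1.9608
Σ = +165.4888 → |volume| = 165.49

Directed edges: 66 total, each appears once with its reverse present → watertight.

165.49 WATERTIGHT


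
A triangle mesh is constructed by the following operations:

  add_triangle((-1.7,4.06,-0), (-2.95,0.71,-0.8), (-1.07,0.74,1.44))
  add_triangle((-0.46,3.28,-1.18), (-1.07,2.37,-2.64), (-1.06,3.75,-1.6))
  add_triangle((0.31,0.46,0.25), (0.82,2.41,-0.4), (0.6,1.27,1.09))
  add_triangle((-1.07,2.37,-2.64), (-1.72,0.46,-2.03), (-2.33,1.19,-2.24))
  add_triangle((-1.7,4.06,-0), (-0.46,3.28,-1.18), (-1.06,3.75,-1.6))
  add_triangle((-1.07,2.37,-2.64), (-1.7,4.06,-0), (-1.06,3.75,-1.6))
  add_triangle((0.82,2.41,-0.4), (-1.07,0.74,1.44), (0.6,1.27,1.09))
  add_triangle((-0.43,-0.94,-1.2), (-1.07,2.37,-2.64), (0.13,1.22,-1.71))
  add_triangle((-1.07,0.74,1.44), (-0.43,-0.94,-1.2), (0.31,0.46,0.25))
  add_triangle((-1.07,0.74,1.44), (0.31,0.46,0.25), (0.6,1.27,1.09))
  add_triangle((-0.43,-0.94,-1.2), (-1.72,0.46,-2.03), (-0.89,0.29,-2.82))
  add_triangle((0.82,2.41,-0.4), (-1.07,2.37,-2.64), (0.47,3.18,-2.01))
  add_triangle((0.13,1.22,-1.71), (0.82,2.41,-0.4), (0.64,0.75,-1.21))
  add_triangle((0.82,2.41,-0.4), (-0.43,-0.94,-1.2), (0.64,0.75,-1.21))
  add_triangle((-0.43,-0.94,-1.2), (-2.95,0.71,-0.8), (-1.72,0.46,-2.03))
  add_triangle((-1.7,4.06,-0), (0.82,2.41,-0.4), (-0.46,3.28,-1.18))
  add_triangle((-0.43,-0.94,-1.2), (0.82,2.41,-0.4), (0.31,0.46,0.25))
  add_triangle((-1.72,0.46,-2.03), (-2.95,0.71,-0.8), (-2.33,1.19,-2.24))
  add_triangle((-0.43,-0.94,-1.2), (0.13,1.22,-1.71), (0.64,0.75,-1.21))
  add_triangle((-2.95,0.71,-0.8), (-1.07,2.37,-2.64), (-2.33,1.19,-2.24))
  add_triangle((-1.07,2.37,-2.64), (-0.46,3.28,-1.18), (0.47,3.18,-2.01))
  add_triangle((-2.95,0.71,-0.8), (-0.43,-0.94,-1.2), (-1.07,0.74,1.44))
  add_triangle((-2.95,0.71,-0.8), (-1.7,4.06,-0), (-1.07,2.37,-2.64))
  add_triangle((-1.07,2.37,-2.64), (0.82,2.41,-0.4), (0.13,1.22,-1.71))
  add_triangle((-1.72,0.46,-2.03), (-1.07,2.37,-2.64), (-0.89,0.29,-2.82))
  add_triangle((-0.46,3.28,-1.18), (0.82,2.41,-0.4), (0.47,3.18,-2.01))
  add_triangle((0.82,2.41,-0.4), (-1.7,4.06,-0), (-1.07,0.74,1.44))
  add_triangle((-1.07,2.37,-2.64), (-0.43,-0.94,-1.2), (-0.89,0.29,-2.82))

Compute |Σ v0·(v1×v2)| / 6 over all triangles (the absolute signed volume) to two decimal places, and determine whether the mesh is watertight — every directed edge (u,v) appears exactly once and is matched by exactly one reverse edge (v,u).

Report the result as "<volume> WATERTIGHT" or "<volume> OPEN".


Per-triangle v0·(v1×v2)/6:
  t1: +2.9963
  t2: +0.4207
  t3: +0.0582
  t4: +0.5284
  t5: +0.5815
  t6: +0.9955
  t7: +0.7960
  t8: +0.7227
  t9: -0.0667
  t10: -0.0277
  t11: +0.5455
  t12: -0.5648
  t13: +0.3573
  t14: -0.2576
  t15: +0.8267
  t16: +1.2133
  t17: +0.0692
  t18: +0.4473
  t19: +0.2974
  t20: +0.9433
  t21: +1.2442
  t22: +0.6307
  t23: +4.6968
  t24: +0.8789
  t25: +1.0366
  t26: +0.7820
  t27: +1.5765
  t28: -0.1689
Σ = +21.5591 → |volume| = 21.56

Directed edges: 84 total, each appears once with its reverse present → watertight.

21.56 WATERTIGHT
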